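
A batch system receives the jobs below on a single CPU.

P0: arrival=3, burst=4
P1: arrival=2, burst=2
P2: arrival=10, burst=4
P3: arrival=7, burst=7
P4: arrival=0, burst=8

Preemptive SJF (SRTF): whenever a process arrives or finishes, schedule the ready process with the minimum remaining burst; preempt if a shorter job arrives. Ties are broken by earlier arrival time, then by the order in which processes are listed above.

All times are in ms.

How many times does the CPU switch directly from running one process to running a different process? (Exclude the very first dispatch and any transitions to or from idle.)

Schedule: | P4 0-2 | P1 2-4 | P0 4-8 | P4 8-14 | P2 14-18 | P3 18-25 |
Completion: P0=8  P1=4  P2=18  P3=25  P4=14

5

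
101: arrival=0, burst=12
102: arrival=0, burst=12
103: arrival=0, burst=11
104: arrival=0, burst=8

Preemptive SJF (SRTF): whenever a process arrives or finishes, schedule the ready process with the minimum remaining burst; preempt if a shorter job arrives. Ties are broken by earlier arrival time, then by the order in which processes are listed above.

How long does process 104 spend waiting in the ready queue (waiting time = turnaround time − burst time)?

Timeline: | 104 0-8 | 103 8-19 | 101 19-31 | 102 31-43 |
Completion: 101=31  102=43  103=19  104=8
Turnaround (C−A): 101=31  102=43  103=19  104=8
Waiting(104) = turnaround − burst = 8 − 8 = 0

0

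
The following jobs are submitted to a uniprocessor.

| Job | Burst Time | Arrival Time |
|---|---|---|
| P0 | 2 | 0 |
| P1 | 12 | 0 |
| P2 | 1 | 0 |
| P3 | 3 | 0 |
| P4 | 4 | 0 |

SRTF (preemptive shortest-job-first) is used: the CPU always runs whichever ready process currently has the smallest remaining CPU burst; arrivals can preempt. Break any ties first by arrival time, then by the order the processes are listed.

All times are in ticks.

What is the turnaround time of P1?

22

Timeline: | P2 0-1 | P0 1-3 | P3 3-6 | P4 6-10 | P1 10-22 |
Completion: P0=3  P1=22  P2=1  P3=6  P4=10
Turnaround (C−A): P0=3  P1=22  P2=1  P3=6  P4=10
Turnaround(P1) = completion − arrival = 22 − 0 = 22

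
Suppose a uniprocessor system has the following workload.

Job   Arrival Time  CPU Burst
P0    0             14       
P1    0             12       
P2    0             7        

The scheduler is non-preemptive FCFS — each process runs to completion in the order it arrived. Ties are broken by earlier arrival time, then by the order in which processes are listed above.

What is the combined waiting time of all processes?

40

Timeline: | P0 0-14 | P1 14-26 | P2 26-33 |
Completion: P0=14  P1=26  P2=33
Turnaround (C−A): P0=14  P1=26  P2=33
Waiting = turnaround − burst: P0=0, P1=14, P2=26
Total waiting = 0 + 14 + 26 = 40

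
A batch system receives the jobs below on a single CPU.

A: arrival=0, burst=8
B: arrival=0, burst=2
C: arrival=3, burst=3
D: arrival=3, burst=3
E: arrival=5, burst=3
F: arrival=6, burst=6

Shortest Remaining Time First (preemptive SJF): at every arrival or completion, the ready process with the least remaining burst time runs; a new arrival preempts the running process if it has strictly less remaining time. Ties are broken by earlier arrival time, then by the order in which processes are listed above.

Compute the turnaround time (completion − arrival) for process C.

Timeline: | B 0-2 | A 2-3 | C 3-6 | D 6-9 | E 9-12 | F 12-18 | A 18-25 |
Completion: A=25  B=2  C=6  D=9  E=12  F=18
Turnaround (C−A): A=25  B=2  C=3  D=6  E=7  F=12
Turnaround(C) = completion − arrival = 6 − 3 = 3

3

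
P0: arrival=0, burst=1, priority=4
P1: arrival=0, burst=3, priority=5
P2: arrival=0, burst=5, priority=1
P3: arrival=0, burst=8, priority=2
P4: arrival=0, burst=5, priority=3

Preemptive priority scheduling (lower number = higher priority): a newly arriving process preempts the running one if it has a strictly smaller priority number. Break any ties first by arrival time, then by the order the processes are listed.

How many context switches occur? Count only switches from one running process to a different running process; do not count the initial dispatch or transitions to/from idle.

Timeline: | P2 0-5 | P3 5-13 | P4 13-18 | P0 18-19 | P1 19-22 |
Completion: P0=19  P1=22  P2=5  P3=13  P4=18

4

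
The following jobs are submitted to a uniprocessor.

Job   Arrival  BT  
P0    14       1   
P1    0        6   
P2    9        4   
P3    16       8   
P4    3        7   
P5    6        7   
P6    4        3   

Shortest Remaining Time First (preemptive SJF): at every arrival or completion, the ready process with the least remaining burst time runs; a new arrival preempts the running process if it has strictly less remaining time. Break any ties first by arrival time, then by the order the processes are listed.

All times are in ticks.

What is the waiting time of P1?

Timeline: | P1 0-6 | P6 6-9 | P2 9-13 | P4 13-14 | P0 14-15 | P4 15-21 | P5 21-28 | P3 28-36 |
Completion: P0=15  P1=6  P2=13  P3=36  P4=21  P5=28  P6=9
Turnaround (C−A): P0=1  P1=6  P2=4  P3=20  P4=18  P5=22  P6=5
Waiting(P1) = turnaround − burst = 6 − 6 = 0

0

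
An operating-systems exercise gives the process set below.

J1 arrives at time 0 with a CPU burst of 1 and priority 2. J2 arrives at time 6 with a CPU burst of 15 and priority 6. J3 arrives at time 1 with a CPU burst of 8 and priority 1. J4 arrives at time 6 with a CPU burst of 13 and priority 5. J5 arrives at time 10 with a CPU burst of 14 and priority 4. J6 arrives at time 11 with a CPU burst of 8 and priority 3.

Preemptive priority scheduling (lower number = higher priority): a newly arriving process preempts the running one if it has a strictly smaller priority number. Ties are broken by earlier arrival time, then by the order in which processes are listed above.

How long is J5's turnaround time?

Gantt: | J1 0-1 | J3 1-9 | J4 9-10 | J5 10-11 | J6 11-19 | J5 19-32 | J4 32-44 | J2 44-59 |
Completion: J1=1  J2=59  J3=9  J4=44  J5=32  J6=19
Turnaround (C−A): J1=1  J2=53  J3=8  J4=38  J5=22  J6=8
Turnaround(J5) = completion − arrival = 32 − 10 = 22

22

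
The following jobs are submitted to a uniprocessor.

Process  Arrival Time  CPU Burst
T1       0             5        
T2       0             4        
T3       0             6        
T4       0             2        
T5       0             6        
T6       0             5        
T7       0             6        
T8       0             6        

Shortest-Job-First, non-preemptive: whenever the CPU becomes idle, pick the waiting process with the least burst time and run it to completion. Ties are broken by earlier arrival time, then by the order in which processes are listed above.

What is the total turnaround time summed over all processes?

Gantt: | T4 0-2 | T2 2-6 | T1 6-11 | T6 11-16 | T3 16-22 | T5 22-28 | T7 28-34 | T8 34-40 |
Completion: T1=11  T2=6  T3=22  T4=2  T5=28  T6=16  T7=34  T8=40
Turnaround (C−A): T1=11  T2=6  T3=22  T4=2  T5=28  T6=16  T7=34  T8=40
Turnaround = completion − arrival: T1=11, T2=6, T3=22, T4=2, T5=28, T6=16, T7=34, T8=40
Total turnaround = 11 + 6 + 22 + 2 + 28 + 16 + 34 + 40 = 159

159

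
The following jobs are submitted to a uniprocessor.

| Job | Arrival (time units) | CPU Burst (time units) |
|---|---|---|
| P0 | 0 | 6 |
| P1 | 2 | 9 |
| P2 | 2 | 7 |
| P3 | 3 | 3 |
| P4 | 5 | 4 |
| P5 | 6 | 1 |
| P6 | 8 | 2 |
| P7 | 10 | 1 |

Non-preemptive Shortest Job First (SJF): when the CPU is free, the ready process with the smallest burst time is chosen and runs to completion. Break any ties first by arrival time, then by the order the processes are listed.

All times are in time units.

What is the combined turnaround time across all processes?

Gantt: | P0 0-6 | P5 6-7 | P3 7-10 | P7 10-11 | P6 11-13 | P4 13-17 | P2 17-24 | P1 24-33 |
Completion: P0=6  P1=33  P2=24  P3=10  P4=17  P5=7  P6=13  P7=11
Turnaround (C−A): P0=6  P1=31  P2=22  P3=7  P4=12  P5=1  P6=5  P7=1
Turnaround = completion − arrival: P0=6, P1=31, P2=22, P3=7, P4=12, P5=1, P6=5, P7=1
Total turnaround = 6 + 31 + 22 + 7 + 12 + 1 + 5 + 1 = 85

85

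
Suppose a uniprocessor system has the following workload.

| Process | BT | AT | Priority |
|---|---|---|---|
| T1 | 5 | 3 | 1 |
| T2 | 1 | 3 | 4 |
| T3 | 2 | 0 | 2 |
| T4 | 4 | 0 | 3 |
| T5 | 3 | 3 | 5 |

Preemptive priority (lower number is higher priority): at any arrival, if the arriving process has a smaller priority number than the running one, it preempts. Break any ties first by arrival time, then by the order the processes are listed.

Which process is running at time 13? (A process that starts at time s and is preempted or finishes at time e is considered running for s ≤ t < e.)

Timeline: | T3 0-2 | T4 2-3 | T1 3-8 | T4 8-11 | T2 11-12 | T5 12-15 |
Completion: T1=8  T2=12  T3=2  T4=11  T5=15
Turnaround (C−A): T1=5  T2=9  T3=2  T4=11  T5=12

T5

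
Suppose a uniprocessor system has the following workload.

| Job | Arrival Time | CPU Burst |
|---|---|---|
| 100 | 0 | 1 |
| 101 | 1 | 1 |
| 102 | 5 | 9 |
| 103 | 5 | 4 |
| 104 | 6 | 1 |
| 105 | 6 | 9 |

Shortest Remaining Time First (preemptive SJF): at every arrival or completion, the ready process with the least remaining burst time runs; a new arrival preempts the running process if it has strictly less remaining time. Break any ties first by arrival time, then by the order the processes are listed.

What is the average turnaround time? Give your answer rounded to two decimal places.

7.33

Gantt: | 100 0-1 | 101 1-2 | idle 2-5 | 103 5-6 | 104 6-7 | 103 7-10 | 102 10-19 | 105 19-28 |
Completion: 100=1  101=2  102=19  103=10  104=7  105=28
Turnaround times: 100=1, 101=1, 102=14, 103=5, 104=1, 105=22
Average turnaround = (1+1+14+5+1+22) / 6 = 44/6 = 7.33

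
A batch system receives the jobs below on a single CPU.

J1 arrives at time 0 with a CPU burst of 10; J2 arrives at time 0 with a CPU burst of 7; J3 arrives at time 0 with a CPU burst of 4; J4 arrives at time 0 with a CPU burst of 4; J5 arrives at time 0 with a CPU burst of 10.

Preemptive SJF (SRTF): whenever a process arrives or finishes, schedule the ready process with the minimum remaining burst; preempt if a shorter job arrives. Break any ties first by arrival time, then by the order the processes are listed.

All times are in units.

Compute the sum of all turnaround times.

Schedule: | J3 0-4 | J4 4-8 | J2 8-15 | J1 15-25 | J5 25-35 |
Completion: J1=25  J2=15  J3=4  J4=8  J5=35
Turnaround = completion − arrival: J1=25, J2=15, J3=4, J4=8, J5=35
Total turnaround = 25 + 15 + 4 + 8 + 35 = 87

87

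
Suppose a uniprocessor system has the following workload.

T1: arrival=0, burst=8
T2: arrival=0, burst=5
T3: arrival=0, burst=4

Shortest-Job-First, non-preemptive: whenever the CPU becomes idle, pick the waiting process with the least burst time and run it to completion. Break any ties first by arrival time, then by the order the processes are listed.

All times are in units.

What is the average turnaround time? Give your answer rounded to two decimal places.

10.00

Timeline: | T3 0-4 | T2 4-9 | T1 9-17 |
Completion: T1=17  T2=9  T3=4
Turnaround times: T1=17, T2=9, T3=4
Average turnaround = (17+9+4) / 3 = 30/3 = 10.00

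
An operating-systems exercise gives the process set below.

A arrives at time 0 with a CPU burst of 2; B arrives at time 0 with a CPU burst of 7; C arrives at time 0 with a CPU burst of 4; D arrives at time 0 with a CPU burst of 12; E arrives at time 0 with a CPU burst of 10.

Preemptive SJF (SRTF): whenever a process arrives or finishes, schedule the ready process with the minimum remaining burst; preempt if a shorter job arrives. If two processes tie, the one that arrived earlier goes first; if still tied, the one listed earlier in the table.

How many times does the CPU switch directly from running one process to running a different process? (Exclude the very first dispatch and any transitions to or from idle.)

4

Gantt: | A 0-2 | C 2-6 | B 6-13 | E 13-23 | D 23-35 |
Completion: A=2  B=13  C=6  D=35  E=23
Turnaround (C−A): A=2  B=13  C=6  D=35  E=23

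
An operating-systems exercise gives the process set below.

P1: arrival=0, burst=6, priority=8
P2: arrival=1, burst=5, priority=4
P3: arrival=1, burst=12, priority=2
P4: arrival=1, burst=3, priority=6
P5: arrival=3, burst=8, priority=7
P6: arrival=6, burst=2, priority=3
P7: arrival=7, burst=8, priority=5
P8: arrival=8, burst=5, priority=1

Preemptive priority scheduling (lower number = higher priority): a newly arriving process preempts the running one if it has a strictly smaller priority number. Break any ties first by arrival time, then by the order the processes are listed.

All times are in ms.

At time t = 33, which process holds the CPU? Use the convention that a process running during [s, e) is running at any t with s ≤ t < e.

Schedule: | P1 0-1 | P3 1-8 | P8 8-13 | P3 13-18 | P6 18-20 | P2 20-25 | P7 25-33 | P4 33-36 | P5 36-44 | P1 44-49 |
Completion: P1=49  P2=25  P3=18  P4=36  P5=44  P6=20  P7=33  P8=13

P4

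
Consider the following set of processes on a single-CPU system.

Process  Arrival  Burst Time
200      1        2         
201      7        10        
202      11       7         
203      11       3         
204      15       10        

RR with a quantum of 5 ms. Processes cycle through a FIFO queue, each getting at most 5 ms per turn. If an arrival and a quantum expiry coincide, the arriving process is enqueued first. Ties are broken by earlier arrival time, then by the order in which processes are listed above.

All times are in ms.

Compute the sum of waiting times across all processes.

Timeline: | idle 0-1 | 200 1-3 | idle 3-7 | 201 7-12 | 202 12-17 | 203 17-20 | 201 20-25 | 204 25-30 | 202 30-32 | 204 32-37 |
Completion: 200=3  201=25  202=32  203=20  204=37
Waiting = turnaround − burst: 200=0, 201=8, 202=14, 203=6, 204=12
Total waiting = 0 + 8 + 14 + 6 + 12 = 40

40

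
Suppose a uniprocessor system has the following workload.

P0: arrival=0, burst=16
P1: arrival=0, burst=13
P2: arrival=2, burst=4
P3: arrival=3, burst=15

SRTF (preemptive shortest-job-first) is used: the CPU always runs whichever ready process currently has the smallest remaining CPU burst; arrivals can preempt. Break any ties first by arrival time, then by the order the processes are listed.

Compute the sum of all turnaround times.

98

Timeline: | P1 0-2 | P2 2-6 | P1 6-17 | P3 17-32 | P0 32-48 |
Completion: P0=48  P1=17  P2=6  P3=32
Turnaround = completion − arrival: P0=48, P1=17, P2=4, P3=29
Total turnaround = 48 + 17 + 4 + 29 = 98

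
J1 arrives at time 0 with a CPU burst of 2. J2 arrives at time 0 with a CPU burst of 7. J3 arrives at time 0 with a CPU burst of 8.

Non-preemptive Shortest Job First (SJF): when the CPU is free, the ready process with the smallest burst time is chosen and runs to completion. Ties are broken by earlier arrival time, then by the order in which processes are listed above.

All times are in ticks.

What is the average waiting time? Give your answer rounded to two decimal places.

Schedule: | J1 0-2 | J2 2-9 | J3 9-17 |
Completion: J1=2  J2=9  J3=17
Turnaround (C−A): J1=2  J2=9  J3=17
Waiting times: J1=0, J2=2, J3=9
Average waiting = (0+2+9) / 3 = 11/3 = 3.67

3.67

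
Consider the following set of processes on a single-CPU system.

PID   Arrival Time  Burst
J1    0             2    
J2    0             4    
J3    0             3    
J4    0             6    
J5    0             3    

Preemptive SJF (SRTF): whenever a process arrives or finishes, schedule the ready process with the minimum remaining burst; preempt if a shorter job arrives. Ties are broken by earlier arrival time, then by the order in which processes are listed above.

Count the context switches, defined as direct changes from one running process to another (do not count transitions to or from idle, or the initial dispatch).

Schedule: | J1 0-2 | J3 2-5 | J5 5-8 | J2 8-12 | J4 12-18 |
Completion: J1=2  J2=12  J3=5  J4=18  J5=8

4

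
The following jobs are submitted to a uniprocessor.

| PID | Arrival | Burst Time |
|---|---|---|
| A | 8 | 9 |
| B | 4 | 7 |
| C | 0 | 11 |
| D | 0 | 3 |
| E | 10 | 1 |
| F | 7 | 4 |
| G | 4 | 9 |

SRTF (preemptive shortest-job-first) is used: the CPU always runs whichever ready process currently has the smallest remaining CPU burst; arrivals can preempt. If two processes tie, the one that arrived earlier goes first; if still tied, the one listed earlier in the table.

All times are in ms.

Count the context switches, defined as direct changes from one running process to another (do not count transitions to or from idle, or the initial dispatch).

Timeline: | D 0-3 | C 3-4 | B 4-11 | E 11-12 | F 12-16 | G 16-25 | A 25-34 | C 34-44 |
Completion: A=34  B=11  C=44  D=3  E=12  F=16  G=25
Turnaround (C−A): A=26  B=7  C=44  D=3  E=2  F=9  G=21

7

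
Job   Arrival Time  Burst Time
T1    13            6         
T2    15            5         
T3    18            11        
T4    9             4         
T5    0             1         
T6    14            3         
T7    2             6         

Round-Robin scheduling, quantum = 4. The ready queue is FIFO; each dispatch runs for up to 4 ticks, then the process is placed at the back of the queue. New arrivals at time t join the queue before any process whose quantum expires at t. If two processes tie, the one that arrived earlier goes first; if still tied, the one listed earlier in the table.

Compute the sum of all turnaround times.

66

Timeline: | T5 0-1 | idle 1-2 | T7 2-8 | idle 8-9 | T4 9-13 | T1 13-17 | T6 17-20 | T2 20-24 | T1 24-26 | T3 26-30 | T2 30-31 | T3 31-38 |
Completion: T1=26  T2=31  T3=38  T4=13  T5=1  T6=20  T7=8
Turnaround = completion − arrival: T1=13, T2=16, T3=20, T4=4, T5=1, T6=6, T7=6
Total turnaround = 13 + 16 + 20 + 4 + 1 + 6 + 6 = 66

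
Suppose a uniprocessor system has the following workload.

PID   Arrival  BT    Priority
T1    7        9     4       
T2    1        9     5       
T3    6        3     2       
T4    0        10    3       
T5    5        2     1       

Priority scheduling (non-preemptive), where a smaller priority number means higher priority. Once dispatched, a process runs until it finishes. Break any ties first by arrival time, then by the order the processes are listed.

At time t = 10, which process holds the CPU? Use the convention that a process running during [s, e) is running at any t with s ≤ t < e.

T5

Schedule: | T4 0-10 | T5 10-12 | T3 12-15 | T1 15-24 | T2 24-33 |
Completion: T1=24  T2=33  T3=15  T4=10  T5=12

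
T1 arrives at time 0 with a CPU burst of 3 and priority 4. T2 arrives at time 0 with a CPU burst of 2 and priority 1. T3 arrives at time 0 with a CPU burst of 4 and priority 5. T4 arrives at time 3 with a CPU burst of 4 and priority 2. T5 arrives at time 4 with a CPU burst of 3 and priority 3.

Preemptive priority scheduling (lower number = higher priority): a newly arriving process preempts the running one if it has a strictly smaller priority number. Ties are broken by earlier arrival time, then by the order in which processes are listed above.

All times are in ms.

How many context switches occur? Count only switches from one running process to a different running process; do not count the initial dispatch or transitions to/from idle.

Timeline: | T2 0-2 | T1 2-3 | T4 3-7 | T5 7-10 | T1 10-12 | T3 12-16 |
Completion: T1=12  T2=2  T3=16  T4=7  T5=10

5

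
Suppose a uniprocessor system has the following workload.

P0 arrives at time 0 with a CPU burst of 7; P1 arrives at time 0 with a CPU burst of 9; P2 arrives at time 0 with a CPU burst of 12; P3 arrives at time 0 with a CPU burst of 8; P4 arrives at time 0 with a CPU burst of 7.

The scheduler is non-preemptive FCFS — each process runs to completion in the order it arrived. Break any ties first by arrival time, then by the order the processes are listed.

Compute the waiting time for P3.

Gantt: | P0 0-7 | P1 7-16 | P2 16-28 | P3 28-36 | P4 36-43 |
Completion: P0=7  P1=16  P2=28  P3=36  P4=43
Turnaround (C−A): P0=7  P1=16  P2=28  P3=36  P4=43
Waiting(P3) = turnaround − burst = 36 − 8 = 28

28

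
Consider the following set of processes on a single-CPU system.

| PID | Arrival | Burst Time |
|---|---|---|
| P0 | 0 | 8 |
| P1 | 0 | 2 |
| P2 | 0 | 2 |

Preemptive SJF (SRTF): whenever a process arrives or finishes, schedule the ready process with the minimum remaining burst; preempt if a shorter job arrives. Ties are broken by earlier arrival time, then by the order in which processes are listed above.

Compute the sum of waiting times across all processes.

Gantt: | P1 0-2 | P2 2-4 | P0 4-12 |
Completion: P0=12  P1=2  P2=4
Turnaround (C−A): P0=12  P1=2  P2=4
Waiting = turnaround − burst: P0=4, P1=0, P2=2
Total waiting = 4 + 0 + 2 = 6

6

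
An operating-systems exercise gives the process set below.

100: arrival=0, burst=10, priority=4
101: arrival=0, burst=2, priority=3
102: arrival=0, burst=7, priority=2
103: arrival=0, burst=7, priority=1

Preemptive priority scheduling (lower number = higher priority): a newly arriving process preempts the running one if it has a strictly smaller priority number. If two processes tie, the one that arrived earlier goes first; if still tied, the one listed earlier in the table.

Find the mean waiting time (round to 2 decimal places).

9.25

Schedule: | 103 0-7 | 102 7-14 | 101 14-16 | 100 16-26 |
Completion: 100=26  101=16  102=14  103=7
Turnaround (C−A): 100=26  101=16  102=14  103=7
Waiting times: 100=16, 101=14, 102=7, 103=0
Average waiting = (16+14+7+0) / 4 = 37/4 = 9.25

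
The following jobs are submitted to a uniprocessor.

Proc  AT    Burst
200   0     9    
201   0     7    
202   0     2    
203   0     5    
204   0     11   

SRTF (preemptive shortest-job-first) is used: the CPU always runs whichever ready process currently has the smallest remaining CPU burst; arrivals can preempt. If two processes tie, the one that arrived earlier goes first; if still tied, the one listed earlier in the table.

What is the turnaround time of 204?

Schedule: | 202 0-2 | 203 2-7 | 201 7-14 | 200 14-23 | 204 23-34 |
Completion: 200=23  201=14  202=2  203=7  204=34
Turnaround(204) = completion − arrival = 34 − 0 = 34

34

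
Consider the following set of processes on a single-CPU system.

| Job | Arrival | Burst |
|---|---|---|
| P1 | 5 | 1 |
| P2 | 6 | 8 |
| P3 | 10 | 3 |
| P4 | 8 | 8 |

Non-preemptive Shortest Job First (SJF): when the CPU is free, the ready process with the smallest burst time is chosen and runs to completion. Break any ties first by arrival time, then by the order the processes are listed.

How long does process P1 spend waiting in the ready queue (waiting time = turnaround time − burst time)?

Timeline: | idle 0-5 | P1 5-6 | P2 6-14 | P3 14-17 | P4 17-25 |
Completion: P1=6  P2=14  P3=17  P4=25
Turnaround (C−A): P1=1  P2=8  P3=7  P4=17
Waiting(P1) = turnaround − burst = 1 − 1 = 0

0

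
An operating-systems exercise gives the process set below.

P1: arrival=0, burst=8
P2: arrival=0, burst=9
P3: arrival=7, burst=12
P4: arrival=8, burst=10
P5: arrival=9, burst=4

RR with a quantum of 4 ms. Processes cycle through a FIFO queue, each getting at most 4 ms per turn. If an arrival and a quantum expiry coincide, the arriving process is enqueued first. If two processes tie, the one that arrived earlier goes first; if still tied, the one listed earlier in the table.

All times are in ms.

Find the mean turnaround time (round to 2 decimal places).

27.40

Timeline: | P1 0-4 | P2 4-8 | P1 8-12 | P3 12-16 | P4 16-20 | P2 20-24 | P5 24-28 | P3 28-32 | P4 32-36 | P2 36-37 | P3 37-41 | P4 41-43 |
Completion: P1=12  P2=37  P3=41  P4=43  P5=28
Turnaround (C−A): P1=12  P2=37  P3=34  P4=35  P5=19
Turnaround times: P1=12, P2=37, P3=34, P4=35, P5=19
Average turnaround = (12+37+34+35+19) / 5 = 137/5 = 27.40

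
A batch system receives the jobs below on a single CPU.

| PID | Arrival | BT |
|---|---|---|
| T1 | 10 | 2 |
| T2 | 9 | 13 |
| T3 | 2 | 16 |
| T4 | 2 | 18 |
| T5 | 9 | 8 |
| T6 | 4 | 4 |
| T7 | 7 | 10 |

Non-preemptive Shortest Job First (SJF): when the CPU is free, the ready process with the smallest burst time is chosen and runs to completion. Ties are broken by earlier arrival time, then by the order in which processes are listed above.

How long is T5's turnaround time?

Gantt: | idle 0-2 | T3 2-18 | T1 18-20 | T6 20-24 | T5 24-32 | T7 32-42 | T2 42-55 | T4 55-73 |
Completion: T1=20  T2=55  T3=18  T4=73  T5=32  T6=24  T7=42
Turnaround (C−A): T1=10  T2=46  T3=16  T4=71  T5=23  T6=20  T7=35
Turnaround(T5) = completion − arrival = 32 − 9 = 23

23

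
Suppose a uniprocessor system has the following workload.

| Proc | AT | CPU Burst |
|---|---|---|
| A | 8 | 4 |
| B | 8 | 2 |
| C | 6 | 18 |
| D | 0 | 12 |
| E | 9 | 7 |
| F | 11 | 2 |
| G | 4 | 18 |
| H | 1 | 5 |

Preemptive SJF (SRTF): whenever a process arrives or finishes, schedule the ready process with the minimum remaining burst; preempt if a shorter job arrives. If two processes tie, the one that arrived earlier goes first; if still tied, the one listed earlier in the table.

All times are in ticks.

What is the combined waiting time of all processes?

103

Timeline: | D 0-1 | H 1-6 | D 6-8 | B 8-10 | A 10-11 | F 11-13 | A 13-16 | E 16-23 | D 23-32 | G 32-50 | C 50-68 |
Completion: A=16  B=10  C=68  D=32  E=23  F=13  G=50  H=6
Waiting = turnaround − burst: A=4, B=0, C=44, D=20, E=7, F=0, G=28, H=0
Total waiting = 4 + 0 + 44 + 20 + 7 + 0 + 28 + 0 = 103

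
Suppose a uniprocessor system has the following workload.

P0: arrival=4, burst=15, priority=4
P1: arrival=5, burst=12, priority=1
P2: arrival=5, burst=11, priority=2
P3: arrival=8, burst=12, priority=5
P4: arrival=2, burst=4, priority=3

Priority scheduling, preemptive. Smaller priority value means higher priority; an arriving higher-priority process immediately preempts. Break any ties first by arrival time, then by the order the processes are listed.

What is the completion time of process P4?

Timeline: | idle 0-2 | P4 2-5 | P1 5-17 | P2 17-28 | P4 28-29 | P0 29-44 | P3 44-56 |
Completion: P0=44  P1=17  P2=28  P3=56  P4=29
Turnaround (C−A): P0=40  P1=12  P2=23  P3=48  P4=27

29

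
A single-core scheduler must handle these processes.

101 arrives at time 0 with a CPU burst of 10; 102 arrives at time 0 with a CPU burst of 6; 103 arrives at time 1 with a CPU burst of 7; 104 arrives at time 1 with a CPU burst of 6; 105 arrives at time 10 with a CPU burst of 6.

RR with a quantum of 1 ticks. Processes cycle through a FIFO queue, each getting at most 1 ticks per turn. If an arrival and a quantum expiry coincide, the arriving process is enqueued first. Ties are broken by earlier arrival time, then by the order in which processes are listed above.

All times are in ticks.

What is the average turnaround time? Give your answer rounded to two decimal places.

Gantt: | 101 0-1 | 102 1-2 | 103 2-3 | 104 3-4 | 101 4-5 | 102 5-6 | 103 6-7 | 104 7-8 | 101 8-9 | 102 9-10 | 103 10-11 | 104 11-12 | 101 12-13 | 105 13-14 | 102 14-15 | 103 15-16 | 104 16-17 | 101 17-18 | 105 18-19 | 102 19-20 | 103 20-21 | 104 21-22 | 101 22-23 | 105 23-24 | 102 24-25 | 103 25-26 | 104 26-27 | 101 27-28 | 105 28-29 | 103 29-30 | 101 30-31 | 105 31-32 | 101 32-33 | 105 33-34 | 101 34-35 |
Completion: 101=35  102=25  103=30  104=27  105=34
Turnaround (C−A): 101=35  102=25  103=29  104=26  105=24
Turnaround times: 101=35, 102=25, 103=29, 104=26, 105=24
Average turnaround = (35+25+29+26+24) / 5 = 139/5 = 27.80

27.80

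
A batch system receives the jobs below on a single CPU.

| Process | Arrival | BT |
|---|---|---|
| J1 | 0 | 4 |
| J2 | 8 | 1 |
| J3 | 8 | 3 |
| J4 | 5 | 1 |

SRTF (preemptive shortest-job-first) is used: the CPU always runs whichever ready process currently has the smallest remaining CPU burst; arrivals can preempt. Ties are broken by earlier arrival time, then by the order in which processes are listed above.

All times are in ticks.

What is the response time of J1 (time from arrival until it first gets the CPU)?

0

Timeline: | J1 0-4 | idle 4-5 | J4 5-6 | idle 6-8 | J2 8-9 | J3 9-12 |
Completion: J1=4  J2=9  J3=12  J4=6
Turnaround (C−A): J1=4  J2=1  J3=4  J4=1
Response(J1) = first start − arrival = 0 − 0 = 0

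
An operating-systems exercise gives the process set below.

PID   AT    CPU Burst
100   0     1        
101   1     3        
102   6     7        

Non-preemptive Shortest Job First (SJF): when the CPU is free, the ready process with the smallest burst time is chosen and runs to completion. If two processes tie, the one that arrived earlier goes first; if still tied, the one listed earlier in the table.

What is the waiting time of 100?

Gantt: | 100 0-1 | 101 1-4 | idle 4-6 | 102 6-13 |
Completion: 100=1  101=4  102=13
Waiting(100) = turnaround − burst = 1 − 1 = 0

0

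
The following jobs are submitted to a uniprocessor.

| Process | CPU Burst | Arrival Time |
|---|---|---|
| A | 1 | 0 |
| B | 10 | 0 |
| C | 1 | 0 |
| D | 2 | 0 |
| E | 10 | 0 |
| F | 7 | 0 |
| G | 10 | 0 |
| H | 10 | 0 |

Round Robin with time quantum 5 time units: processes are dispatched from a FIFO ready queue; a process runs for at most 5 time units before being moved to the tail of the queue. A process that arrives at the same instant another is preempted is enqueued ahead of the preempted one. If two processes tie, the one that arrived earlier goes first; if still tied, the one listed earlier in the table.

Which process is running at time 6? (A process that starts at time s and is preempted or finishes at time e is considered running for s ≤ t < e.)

C

Gantt: | A 0-1 | B 1-6 | C 6-7 | D 7-9 | E 9-14 | F 14-19 | G 19-24 | H 24-29 | B 29-34 | E 34-39 | F 39-41 | G 41-46 | H 46-51 |
Completion: A=1  B=34  C=7  D=9  E=39  F=41  G=46  H=51
Turnaround (C−A): A=1  B=34  C=7  D=9  E=39  F=41  G=46  H=51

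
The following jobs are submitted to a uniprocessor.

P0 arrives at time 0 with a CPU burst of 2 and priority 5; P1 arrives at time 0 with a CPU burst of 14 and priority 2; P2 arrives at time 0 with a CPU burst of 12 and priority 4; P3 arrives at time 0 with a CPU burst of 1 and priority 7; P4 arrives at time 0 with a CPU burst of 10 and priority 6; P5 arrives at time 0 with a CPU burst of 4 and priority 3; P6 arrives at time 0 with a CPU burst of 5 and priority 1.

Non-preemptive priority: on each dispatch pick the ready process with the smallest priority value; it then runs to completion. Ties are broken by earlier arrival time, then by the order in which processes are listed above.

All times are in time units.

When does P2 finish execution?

35

Schedule: | P6 0-5 | P1 5-19 | P5 19-23 | P2 23-35 | P0 35-37 | P4 37-47 | P3 47-48 |
Completion: P0=37  P1=19  P2=35  P3=48  P4=47  P5=23  P6=5
Turnaround (C−A): P0=37  P1=19  P2=35  P3=48  P4=47  P5=23  P6=5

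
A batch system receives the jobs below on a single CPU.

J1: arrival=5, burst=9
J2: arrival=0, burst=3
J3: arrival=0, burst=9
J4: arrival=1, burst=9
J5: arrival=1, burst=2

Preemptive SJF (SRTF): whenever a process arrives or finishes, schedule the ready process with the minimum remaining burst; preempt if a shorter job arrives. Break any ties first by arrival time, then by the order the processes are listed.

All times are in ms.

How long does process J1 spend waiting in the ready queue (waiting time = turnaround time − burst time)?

18

Timeline: | J2 0-3 | J5 3-5 | J3 5-14 | J4 14-23 | J1 23-32 |
Completion: J1=32  J2=3  J3=14  J4=23  J5=5
Turnaround (C−A): J1=27  J2=3  J3=14  J4=22  J5=4
Waiting(J1) = turnaround − burst = 27 − 9 = 18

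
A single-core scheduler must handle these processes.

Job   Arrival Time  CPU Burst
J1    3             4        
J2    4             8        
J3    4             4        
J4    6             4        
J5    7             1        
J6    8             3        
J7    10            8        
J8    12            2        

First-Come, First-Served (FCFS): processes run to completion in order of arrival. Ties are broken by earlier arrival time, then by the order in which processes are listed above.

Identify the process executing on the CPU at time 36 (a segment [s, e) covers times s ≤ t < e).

J8

Gantt: | idle 0-3 | J1 3-7 | J2 7-15 | J3 15-19 | J4 19-23 | J5 23-24 | J6 24-27 | J7 27-35 | J8 35-37 |
Completion: J1=7  J2=15  J3=19  J4=23  J5=24  J6=27  J7=35  J8=37
Turnaround (C−A): J1=4  J2=11  J3=15  J4=17  J5=17  J6=19  J7=25  J8=25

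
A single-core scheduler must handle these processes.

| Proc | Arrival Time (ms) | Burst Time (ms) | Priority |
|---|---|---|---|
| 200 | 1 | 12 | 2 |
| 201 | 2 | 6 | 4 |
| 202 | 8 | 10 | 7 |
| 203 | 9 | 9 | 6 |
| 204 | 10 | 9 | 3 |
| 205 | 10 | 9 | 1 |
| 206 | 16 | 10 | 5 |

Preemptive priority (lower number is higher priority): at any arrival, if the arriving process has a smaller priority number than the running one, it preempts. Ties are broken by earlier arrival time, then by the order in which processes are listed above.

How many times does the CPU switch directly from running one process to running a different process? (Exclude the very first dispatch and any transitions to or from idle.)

Timeline: | idle 0-1 | 200 1-10 | 205 10-19 | 200 19-22 | 204 22-31 | 201 31-37 | 206 37-47 | 203 47-56 | 202 56-66 |
Completion: 200=22  201=37  202=66  203=56  204=31  205=19  206=47

7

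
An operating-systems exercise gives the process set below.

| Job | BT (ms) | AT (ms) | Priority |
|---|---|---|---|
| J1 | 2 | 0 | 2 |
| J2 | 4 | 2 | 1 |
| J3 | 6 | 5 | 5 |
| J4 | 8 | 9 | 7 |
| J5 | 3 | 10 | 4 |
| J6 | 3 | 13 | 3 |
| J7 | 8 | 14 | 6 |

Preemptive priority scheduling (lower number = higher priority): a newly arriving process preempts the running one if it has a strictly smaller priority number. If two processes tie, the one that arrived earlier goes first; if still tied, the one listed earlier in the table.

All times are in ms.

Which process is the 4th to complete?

Timeline: | J1 0-2 | J2 2-6 | J3 6-10 | J5 10-13 | J6 13-16 | J3 16-18 | J7 18-26 | J4 26-34 |
Completion: J1=2  J2=6  J3=18  J4=34  J5=13  J6=16  J7=26
Finish order: J1 → J2 → J5 → J6 → J3 → J7 → J4

J6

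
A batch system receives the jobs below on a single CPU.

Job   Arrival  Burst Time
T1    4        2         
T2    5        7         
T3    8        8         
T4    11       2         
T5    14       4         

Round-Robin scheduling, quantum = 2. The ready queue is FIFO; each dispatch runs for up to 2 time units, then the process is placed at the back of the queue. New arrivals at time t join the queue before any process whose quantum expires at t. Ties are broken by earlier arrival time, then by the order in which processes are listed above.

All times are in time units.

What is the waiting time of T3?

11

Timeline: | idle 0-4 | T1 4-6 | T2 6-8 | T3 8-10 | T2 10-12 | T3 12-14 | T4 14-16 | T2 16-18 | T5 18-20 | T3 20-22 | T2 22-23 | T5 23-25 | T3 25-27 |
Completion: T1=6  T2=23  T3=27  T4=16  T5=25
Waiting(T3) = turnaround − burst = 19 − 8 = 11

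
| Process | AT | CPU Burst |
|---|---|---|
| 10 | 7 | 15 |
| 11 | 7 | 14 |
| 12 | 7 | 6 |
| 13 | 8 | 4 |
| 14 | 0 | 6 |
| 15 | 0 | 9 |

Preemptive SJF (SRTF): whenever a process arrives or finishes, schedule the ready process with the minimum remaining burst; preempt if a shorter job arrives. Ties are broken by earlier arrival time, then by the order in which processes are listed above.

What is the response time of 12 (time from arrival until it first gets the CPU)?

Schedule: | 14 0-6 | 15 6-7 | 12 7-8 | 13 8-12 | 12 12-17 | 15 17-25 | 11 25-39 | 10 39-54 |
Completion: 10=54  11=39  12=17  13=12  14=6  15=25
Turnaround (C−A): 10=47  11=32  12=10  13=4  14=6  15=25
Response(12) = first start − arrival = 7 − 7 = 0

0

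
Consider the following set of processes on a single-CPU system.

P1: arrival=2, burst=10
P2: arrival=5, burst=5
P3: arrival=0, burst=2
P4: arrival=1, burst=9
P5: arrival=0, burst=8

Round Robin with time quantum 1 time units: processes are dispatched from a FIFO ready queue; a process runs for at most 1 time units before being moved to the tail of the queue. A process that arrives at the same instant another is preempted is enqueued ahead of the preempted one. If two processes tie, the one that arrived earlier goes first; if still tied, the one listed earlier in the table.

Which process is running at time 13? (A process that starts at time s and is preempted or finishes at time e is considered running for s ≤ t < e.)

Timeline: | P3 0-1 | P5 1-2 | P4 2-3 | P3 3-4 | P1 4-5 | P5 5-6 | P4 6-7 | P2 7-8 | P1 8-9 | P5 9-10 | P4 10-11 | P2 11-12 | P1 12-13 | P5 13-14 | P4 14-15 | P2 15-16 | P1 16-17 | P5 17-18 | P4 18-19 | P2 19-20 | P1 20-21 | P5 21-22 | P4 22-23 | P2 23-24 | P1 24-25 | P5 25-26 | P4 26-27 | P1 27-28 | P5 28-29 | P4 29-30 | P1 30-31 | P4 31-32 | P1 32-34 |
Completion: P1=34  P2=24  P3=4  P4=32  P5=29
Turnaround (C−A): P1=32  P2=19  P3=4  P4=31  P5=29

P5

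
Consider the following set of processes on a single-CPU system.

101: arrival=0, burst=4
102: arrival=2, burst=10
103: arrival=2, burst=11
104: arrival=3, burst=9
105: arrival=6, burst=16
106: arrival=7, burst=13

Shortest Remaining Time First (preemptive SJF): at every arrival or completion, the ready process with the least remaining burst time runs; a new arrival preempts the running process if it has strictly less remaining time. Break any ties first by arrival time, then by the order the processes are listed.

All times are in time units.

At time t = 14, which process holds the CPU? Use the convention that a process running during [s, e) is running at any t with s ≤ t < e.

102

Gantt: | 101 0-4 | 104 4-13 | 102 13-23 | 103 23-34 | 106 34-47 | 105 47-63 |
Completion: 101=4  102=23  103=34  104=13  105=63  106=47
Turnaround (C−A): 101=4  102=21  103=32  104=10  105=57  106=40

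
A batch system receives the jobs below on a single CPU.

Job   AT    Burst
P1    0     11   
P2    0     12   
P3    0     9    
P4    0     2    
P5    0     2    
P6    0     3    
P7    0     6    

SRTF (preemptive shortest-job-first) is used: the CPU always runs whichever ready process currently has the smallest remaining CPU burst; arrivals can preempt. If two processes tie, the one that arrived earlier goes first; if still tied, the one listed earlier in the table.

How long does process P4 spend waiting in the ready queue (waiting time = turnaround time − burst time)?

Gantt: | P4 0-2 | P5 2-4 | P6 4-7 | P7 7-13 | P3 13-22 | P1 22-33 | P2 33-45 |
Completion: P1=33  P2=45  P3=22  P4=2  P5=4  P6=7  P7=13
Waiting(P4) = turnaround − burst = 2 − 2 = 0

0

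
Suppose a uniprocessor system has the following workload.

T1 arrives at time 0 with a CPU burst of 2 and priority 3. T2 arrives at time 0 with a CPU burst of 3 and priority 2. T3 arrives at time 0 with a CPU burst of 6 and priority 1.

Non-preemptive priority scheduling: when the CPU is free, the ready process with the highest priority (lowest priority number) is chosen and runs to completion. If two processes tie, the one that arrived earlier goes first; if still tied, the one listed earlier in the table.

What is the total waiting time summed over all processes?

15

Timeline: | T3 0-6 | T2 6-9 | T1 9-11 |
Completion: T1=11  T2=9  T3=6
Waiting = turnaround − burst: T1=9, T2=6, T3=0
Total waiting = 9 + 6 + 0 = 15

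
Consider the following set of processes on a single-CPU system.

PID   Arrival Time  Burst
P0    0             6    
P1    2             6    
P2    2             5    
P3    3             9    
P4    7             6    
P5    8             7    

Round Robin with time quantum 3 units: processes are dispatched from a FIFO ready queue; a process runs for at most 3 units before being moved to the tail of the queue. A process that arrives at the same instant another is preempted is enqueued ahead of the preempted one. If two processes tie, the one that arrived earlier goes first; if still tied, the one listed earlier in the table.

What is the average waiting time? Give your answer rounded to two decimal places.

17.83

Schedule: | P0 0-3 | P1 3-6 | P2 6-9 | P3 9-12 | P0 12-15 | P1 15-18 | P4 18-21 | P5 21-24 | P2 24-26 | P3 26-29 | P4 29-32 | P5 32-35 | P3 35-38 | P5 38-39 |
Completion: P0=15  P1=18  P2=26  P3=38  P4=32  P5=39
Turnaround (C−A): P0=15  P1=16  P2=24  P3=35  P4=25  P5=31
Waiting times: P0=9, P1=10, P2=19, P3=26, P4=19, P5=24
Average waiting = (9+10+19+26+19+24) / 6 = 107/6 = 17.83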